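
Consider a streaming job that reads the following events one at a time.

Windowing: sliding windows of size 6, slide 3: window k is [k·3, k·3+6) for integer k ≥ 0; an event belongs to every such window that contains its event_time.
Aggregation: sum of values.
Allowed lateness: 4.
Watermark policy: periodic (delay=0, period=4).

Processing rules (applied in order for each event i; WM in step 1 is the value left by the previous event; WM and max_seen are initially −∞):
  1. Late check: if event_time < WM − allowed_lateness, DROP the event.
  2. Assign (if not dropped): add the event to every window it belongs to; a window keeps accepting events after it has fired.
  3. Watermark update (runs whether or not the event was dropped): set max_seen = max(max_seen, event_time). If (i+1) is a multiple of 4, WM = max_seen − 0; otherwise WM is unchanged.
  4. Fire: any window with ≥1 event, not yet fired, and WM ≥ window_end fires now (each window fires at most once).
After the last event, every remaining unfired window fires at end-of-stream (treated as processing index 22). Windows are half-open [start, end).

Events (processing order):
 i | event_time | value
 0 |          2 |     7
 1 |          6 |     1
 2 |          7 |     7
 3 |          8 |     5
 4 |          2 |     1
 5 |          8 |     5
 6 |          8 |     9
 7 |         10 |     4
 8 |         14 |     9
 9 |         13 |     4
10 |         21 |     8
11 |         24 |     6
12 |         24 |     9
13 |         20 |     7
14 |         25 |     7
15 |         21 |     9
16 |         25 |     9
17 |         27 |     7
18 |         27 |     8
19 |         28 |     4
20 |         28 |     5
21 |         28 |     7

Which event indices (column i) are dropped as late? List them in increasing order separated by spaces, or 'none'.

4

i=0 t=2 v=7: → [0,6); WM=−∞
i=1 t=6 v=1: → [6,12),[3,9); WM=−∞
i=2 t=7 v=7: → [6,12),[3,9); WM=−∞
i=3 t=8 v=5: → [6,12),[3,9); WM=8; [0,6) fires=7
i=4 t=2 v=1: DROP (t<8-4); WM=8
i=5 t=8 v=5: → [6,12),[3,9); WM=8
i=6 t=8 v=9: → [6,12),[3,9); WM=8
i=7 t=10 v=4: → [9,15),[6,12); WM=10; [3,9) fires=27
i=8 t=14 v=9: → [12,18),[9,15); WM=10
i=9 t=13 v=4: → [12,18),[9,15); WM=10
i=10 t=21 v=8: → [21,27),[18,24); WM=10
i=11 t=24 v=6: → [24,30),[21,27); WM=24; [6,12) fires=31 [9,15) fires=17 [12,18) fires=13 [18,24) fires=8
i=12 t=24 v=9: → [24,30),[21,27); WM=24
i=13 t=20 v=7: → [18,24),[15,21); WM=24; [15,21) fires=7
i=14 t=25 v=7: → [24,30),[21,27); WM=24
i=15 t=21 v=9: → [21,27),[18,24); WM=25
i=16 t=25 v=9: → [24,30),[21,27); WM=25
i=17 t=27 v=7: → [27,33),[24,30); WM=25
i=18 t=27 v=8: → [27,33),[24,30); WM=25
i=19 t=28 v=4: → [27,33),[24,30); WM=28; [21,27) fires=48
i=20 t=28 v=5: → [27,33),[24,30); WM=28
i=21 t=28 v=7: → [27,33),[24,30); WM=28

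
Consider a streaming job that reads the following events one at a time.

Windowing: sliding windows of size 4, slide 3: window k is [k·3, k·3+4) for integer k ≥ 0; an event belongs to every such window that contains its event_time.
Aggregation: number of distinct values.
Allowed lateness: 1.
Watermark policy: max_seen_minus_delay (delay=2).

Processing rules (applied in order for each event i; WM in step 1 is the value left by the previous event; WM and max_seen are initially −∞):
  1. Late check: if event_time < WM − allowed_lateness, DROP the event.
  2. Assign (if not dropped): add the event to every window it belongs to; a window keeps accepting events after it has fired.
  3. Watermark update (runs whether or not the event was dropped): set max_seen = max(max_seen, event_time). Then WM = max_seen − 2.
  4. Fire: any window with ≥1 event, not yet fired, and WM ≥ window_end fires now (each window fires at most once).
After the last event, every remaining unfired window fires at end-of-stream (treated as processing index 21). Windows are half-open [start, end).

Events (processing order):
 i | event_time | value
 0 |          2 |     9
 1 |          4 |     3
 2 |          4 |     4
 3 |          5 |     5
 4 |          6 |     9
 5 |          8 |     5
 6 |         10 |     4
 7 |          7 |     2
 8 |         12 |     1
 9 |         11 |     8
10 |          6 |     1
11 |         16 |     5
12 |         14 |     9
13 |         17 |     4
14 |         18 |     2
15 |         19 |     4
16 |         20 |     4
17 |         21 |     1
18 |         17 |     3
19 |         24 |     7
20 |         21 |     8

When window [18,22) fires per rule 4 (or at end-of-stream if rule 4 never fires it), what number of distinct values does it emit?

i=0 t=2 v=9: → [0,4); WM=0
i=1 t=4 v=3: → [3,7); WM=2
i=2 t=4 v=4: → [3,7); WM=2
i=3 t=5 v=5: → [3,7); WM=3
i=4 t=6 v=9: → [6,10),[3,7); WM=4; [0,4) fires=1
i=5 t=8 v=5: → [6,10); WM=6
i=6 t=10 v=4: → [9,13); WM=8; [3,7) fires=4
i=7 t=7 v=2: → [6,10); WM=8
i=8 t=12 v=1: → [12,16),[9,13); WM=10; [6,10) fires=3
i=9 t=11 v=8: → [9,13); WM=10
i=10 t=6 v=1: DROP (t<10-1); WM=10
i=11 t=16 v=5: → [15,19); WM=14; [9,13) fires=3
i=12 t=14 v=9: → [12,16); WM=14
i=13 t=17 v=4: → [15,19); WM=15
i=14 t=18 v=2: → [18,22),[15,19); WM=16; [12,16) fires=2
i=15 t=19 v=4: → [18,22); WM=17
i=16 t=20 v=4: → [18,22); WM=18
i=17 t=21 v=1: → [21,25),[18,22); WM=19; [15,19) fires=3
i=18 t=17 v=3: DROP (t<19-1); WM=19
i=19 t=24 v=7: → [24,28),[21,25); WM=22; [18,22) fires=3
i=20 t=21 v=8: → [21,25),[18,22); WM=22

3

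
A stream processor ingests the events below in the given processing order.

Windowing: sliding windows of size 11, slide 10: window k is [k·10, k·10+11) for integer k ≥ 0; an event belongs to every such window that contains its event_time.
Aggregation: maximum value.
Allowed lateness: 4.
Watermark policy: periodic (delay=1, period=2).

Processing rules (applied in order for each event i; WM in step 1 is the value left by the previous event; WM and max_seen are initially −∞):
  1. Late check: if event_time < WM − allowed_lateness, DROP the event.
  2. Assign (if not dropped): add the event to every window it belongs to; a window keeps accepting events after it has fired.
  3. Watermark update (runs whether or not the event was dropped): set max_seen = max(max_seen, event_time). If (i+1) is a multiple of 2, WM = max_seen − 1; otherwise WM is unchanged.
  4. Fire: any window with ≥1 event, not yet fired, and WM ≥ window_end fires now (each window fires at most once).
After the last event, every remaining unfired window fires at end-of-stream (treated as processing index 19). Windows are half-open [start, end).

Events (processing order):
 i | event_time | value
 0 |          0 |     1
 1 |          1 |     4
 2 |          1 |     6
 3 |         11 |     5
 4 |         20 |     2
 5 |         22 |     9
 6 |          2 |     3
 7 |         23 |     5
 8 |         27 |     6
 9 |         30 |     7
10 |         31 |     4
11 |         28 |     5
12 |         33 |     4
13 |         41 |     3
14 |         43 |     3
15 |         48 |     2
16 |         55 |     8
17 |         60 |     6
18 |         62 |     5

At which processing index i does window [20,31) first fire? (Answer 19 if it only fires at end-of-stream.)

13

i=0 t=0 v=1: → [0,11); WM=−∞
i=1 t=1 v=4: → [0,11); WM=0
i=2 t=1 v=6: → [0,11); WM=0
i=3 t=11 v=5: → [10,21); WM=10
i=4 t=20 v=2: → [20,31),[10,21); WM=10
i=5 t=22 v=9: → [20,31); WM=21; [0,11) fires=6 [10,21) fires=5
i=6 t=2 v=3: DROP (t<21-4); WM=21
i=7 t=23 v=5: → [20,31); WM=22
i=8 t=27 v=6: → [20,31); WM=22
i=9 t=30 v=7: → [30,41),[20,31); WM=29
i=10 t=31 v=4: → [30,41); WM=29
i=11 t=28 v=5: → [20,31); WM=30
i=12 t=33 v=4: → [30,41); WM=30
i=13 t=41 v=3: → [40,51); WM=40; [20,31) fires=9
i=14 t=43 v=3: → [40,51); WM=40
i=15 t=48 v=2: → [40,51); WM=47; [30,41) fires=7
i=16 t=55 v=8: → [50,61); WM=47
i=17 t=60 v=6: → [60,71),[50,61); WM=59; [40,51) fires=3
i=18 t=62 v=5: → [60,71); WM=59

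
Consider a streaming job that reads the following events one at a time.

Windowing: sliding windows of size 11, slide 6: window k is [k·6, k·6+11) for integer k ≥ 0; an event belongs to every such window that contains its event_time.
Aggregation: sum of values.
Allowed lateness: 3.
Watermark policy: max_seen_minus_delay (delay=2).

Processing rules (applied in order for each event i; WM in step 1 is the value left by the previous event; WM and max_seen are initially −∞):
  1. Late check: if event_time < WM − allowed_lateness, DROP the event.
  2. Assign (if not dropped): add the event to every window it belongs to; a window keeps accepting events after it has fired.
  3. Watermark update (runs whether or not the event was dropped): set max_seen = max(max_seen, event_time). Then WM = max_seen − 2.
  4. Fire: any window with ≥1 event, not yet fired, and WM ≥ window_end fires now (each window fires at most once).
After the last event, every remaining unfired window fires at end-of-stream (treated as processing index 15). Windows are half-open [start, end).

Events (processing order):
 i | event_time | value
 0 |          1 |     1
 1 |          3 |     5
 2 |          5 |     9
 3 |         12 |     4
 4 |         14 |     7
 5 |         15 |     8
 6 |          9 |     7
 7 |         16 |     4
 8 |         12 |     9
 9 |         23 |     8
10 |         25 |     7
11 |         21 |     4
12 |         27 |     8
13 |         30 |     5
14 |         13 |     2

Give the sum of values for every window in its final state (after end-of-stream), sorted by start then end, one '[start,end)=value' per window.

i=0 t=1 v=1: → [0,11); WM=-1
i=1 t=3 v=5: → [0,11); WM=1
i=2 t=5 v=9: → [0,11); WM=3
i=3 t=12 v=4: → [12,23),[6,17); WM=10
i=4 t=14 v=7: → [12,23),[6,17); WM=12; [0,11) fires=15
i=5 t=15 v=8: → [12,23),[6,17); WM=13
i=6 t=9 v=7: DROP (t<13-3); WM=13
i=7 t=16 v=4: → [12,23),[6,17); WM=14
i=8 t=12 v=9: → [12,23),[6,17); WM=14
i=9 t=23 v=8: → [18,29); WM=21; [6,17) fires=32
i=10 t=25 v=7: → [24,35),[18,29); WM=23; [12,23) fires=32
i=11 t=21 v=4: → [18,29),[12,23); WM=23
i=12 t=27 v=8: → [24,35),[18,29); WM=25
i=13 t=30 v=5: → [30,41),[24,35); WM=28
i=14 t=13 v=2: DROP (t<28-3); WM=28

[0,11)=15 [6,17)=32 [12,23)=36 [18,29)=27 [24,35)=20 [30,41)=5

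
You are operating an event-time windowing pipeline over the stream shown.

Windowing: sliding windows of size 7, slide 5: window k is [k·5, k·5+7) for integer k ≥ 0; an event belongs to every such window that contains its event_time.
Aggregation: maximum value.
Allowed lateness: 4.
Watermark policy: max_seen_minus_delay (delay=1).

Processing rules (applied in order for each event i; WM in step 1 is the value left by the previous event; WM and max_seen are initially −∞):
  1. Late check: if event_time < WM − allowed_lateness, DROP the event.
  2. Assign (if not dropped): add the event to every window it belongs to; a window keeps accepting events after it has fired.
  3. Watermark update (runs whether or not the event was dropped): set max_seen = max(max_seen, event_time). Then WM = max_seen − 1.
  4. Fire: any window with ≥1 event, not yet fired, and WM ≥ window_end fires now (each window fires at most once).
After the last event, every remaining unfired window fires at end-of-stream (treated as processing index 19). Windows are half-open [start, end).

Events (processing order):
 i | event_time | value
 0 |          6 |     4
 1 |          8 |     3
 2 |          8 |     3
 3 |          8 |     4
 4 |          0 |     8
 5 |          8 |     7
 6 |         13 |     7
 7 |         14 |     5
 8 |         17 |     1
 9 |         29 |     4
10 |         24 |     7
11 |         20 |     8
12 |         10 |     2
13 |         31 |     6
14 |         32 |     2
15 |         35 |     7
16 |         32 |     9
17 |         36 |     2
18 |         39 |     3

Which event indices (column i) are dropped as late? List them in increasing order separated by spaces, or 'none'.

i=0 t=6 v=4: → [5,12),[0,7); WM=5
i=1 t=8 v=3: → [5,12); WM=7; [0,7) fires=4
i=2 t=8 v=3: → [5,12); WM=7
i=3 t=8 v=4: → [5,12); WM=7
i=4 t=0 v=8: DROP (t<7-4); WM=7
i=5 t=8 v=7: → [5,12); WM=7
i=6 t=13 v=7: → [10,17); WM=12; [5,12) fires=7
i=7 t=14 v=5: → [10,17); WM=13
i=8 t=17 v=1: → [15,22); WM=16
i=9 t=29 v=4: → [25,32); WM=28; [10,17) fires=7 [15,22) fires=1
i=10 t=24 v=7: → [20,27); WM=28; [20,27) fires=7
i=11 t=20 v=8: DROP (t<28-4); WM=28
i=12 t=10 v=2: DROP (t<28-4); WM=28
i=13 t=31 v=6: → [30,37),[25,32); WM=30
i=14 t=32 v=2: → [30,37); WM=31
i=15 t=35 v=7: → [35,42),[30,37); WM=34; [25,32) fires=6
i=16 t=32 v=9: → [30,37); WM=34
i=17 t=36 v=2: → [35,42),[30,37); WM=35
i=18 t=39 v=3: → [35,42); WM=38; [30,37) fires=9

4 11 12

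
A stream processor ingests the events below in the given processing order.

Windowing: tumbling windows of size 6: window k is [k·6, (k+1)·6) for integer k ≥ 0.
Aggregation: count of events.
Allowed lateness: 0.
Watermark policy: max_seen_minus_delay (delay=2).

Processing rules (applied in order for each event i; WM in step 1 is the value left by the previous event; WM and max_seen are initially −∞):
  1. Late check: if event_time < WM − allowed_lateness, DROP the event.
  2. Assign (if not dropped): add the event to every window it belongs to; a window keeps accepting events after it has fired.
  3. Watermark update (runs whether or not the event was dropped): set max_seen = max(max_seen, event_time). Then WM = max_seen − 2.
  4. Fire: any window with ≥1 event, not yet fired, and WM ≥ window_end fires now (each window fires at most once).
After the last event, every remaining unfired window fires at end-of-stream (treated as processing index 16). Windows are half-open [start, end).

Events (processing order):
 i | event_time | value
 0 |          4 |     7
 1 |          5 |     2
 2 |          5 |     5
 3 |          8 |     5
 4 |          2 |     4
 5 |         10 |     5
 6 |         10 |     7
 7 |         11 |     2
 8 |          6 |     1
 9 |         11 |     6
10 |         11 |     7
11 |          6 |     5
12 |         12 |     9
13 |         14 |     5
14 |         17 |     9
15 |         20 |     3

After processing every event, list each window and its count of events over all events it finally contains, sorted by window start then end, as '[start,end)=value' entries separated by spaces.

[0,6)=3 [6,12)=6 [12,18)=3 [18,24)=1

i=0 t=4 v=7: → [0,6); WM=2
i=1 t=5 v=2: → [0,6); WM=3
i=2 t=5 v=5: → [0,6); WM=3
i=3 t=8 v=5: → [6,12); WM=6; [0,6) fires=3
i=4 t=2 v=4: DROP (t<6-0); WM=6
i=5 t=10 v=5: → [6,12); WM=8
i=6 t=10 v=7: → [6,12); WM=8
i=7 t=11 v=2: → [6,12); WM=9
i=8 t=6 v=1: DROP (t<9-0); WM=9
i=9 t=11 v=6: → [6,12); WM=9
i=10 t=11 v=7: → [6,12); WM=9
i=11 t=6 v=5: DROP (t<9-0); WM=9
i=12 t=12 v=9: → [12,18); WM=10
i=13 t=14 v=5: → [12,18); WM=12; [6,12) fires=6
i=14 t=17 v=9: → [12,18); WM=15
i=15 t=20 v=3: → [18,24); WM=18; [12,18) fires=3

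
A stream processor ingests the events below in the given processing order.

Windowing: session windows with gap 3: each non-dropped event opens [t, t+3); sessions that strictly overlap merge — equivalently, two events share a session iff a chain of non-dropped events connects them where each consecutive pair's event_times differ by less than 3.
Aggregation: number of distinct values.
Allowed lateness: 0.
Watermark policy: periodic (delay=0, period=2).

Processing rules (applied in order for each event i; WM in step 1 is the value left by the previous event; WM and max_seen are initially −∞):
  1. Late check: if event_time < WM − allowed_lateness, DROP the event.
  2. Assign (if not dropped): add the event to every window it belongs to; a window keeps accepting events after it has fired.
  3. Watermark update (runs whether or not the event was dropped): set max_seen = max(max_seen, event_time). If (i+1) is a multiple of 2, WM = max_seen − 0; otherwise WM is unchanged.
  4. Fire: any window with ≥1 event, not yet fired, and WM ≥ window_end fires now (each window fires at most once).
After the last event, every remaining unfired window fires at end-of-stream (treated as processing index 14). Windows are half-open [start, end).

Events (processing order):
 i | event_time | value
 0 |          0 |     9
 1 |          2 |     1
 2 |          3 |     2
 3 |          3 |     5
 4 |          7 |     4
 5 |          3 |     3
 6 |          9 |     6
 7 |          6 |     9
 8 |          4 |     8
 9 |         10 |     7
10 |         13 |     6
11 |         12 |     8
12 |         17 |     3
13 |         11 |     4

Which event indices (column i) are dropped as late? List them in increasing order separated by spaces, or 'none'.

7 8 13

i=0 t=0 v=9: → [0,3); WM=−∞
i=1 t=2 v=1: → [0,5); WM=2
i=2 t=3 v=2: → [0,6); WM=2
i=3 t=3 v=5: → [0,6); WM=3
i=4 t=7 v=4: → [7,10); WM=3
i=5 t=3 v=3: → [0,6); WM=7
i=6 t=9 v=6: → [7,12); WM=7
i=7 t=6 v=9: DROP (t<7-0); WM=9
i=8 t=4 v=8: DROP (t<9-0); WM=9
i=9 t=10 v=7: → [7,13); WM=10
i=10 t=13 v=6: → [13,16); WM=10
i=11 t=12 v=8: → [7,16); WM=13
i=12 t=17 v=3: → [17,20); WM=13
i=13 t=11 v=4: DROP (t<13-0); WM=17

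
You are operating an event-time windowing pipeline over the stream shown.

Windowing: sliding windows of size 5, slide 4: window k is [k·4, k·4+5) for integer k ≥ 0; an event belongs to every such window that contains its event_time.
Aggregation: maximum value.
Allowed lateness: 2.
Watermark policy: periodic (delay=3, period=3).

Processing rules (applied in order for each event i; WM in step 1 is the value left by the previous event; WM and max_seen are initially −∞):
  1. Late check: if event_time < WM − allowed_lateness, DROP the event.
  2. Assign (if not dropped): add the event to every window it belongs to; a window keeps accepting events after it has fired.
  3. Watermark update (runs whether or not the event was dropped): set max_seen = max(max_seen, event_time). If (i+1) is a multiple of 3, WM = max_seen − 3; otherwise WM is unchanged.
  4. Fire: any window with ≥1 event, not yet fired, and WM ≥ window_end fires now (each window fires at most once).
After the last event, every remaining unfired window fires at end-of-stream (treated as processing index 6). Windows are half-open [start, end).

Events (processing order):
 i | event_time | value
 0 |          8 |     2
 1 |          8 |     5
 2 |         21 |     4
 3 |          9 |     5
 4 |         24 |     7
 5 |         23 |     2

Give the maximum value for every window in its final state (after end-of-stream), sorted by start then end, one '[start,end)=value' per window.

i=0 t=8 v=2: → [8,13),[4,9); WM=−∞
i=1 t=8 v=5: → [8,13),[4,9); WM=−∞
i=2 t=21 v=4: → [20,25); WM=18; [4,9) fires=5 [8,13) fires=5
i=3 t=9 v=5: DROP (t<18-2); WM=18
i=4 t=24 v=7: → [24,29),[20,25); WM=18
i=5 t=23 v=2: → [20,25); WM=21

[4,9)=5 [8,13)=5 [20,25)=7 [24,29)=7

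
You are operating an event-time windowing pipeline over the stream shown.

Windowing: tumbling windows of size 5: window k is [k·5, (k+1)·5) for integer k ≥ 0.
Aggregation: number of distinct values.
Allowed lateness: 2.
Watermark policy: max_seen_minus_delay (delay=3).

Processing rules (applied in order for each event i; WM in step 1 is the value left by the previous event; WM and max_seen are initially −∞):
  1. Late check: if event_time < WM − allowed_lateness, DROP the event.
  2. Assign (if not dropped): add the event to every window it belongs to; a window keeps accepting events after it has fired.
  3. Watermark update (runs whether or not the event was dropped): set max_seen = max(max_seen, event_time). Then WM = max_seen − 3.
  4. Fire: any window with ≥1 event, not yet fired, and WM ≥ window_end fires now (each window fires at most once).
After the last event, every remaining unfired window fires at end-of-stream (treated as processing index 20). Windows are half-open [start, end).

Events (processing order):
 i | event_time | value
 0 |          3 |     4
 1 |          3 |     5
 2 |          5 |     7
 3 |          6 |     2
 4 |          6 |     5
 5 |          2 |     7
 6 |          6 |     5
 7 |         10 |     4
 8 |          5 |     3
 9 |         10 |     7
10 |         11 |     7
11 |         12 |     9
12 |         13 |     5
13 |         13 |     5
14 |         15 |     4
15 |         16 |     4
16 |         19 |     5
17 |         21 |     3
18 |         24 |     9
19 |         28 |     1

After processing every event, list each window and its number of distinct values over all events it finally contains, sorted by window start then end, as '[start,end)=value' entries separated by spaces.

i=0 t=3 v=4: → [0,5); WM=0
i=1 t=3 v=5: → [0,5); WM=0
i=2 t=5 v=7: → [5,10); WM=2
i=3 t=6 v=2: → [5,10); WM=3
i=4 t=6 v=5: → [5,10); WM=3
i=5 t=2 v=7: → [0,5); WM=3
i=6 t=6 v=5: → [5,10); WM=3
i=7 t=10 v=4: → [10,15); WM=7; [0,5) fires=3
i=8 t=5 v=3: → [5,10); WM=7
i=9 t=10 v=7: → [10,15); WM=7
i=10 t=11 v=7: → [10,15); WM=8
i=11 t=12 v=9: → [10,15); WM=9
i=12 t=13 v=5: → [10,15); WM=10; [5,10) fires=4
i=13 t=13 v=5: → [10,15); WM=10
i=14 t=15 v=4: → [15,20); WM=12
i=15 t=16 v=4: → [15,20); WM=13
i=16 t=19 v=5: → [15,20); WM=16; [10,15) fires=4
i=17 t=21 v=3: → [20,25); WM=18
i=18 t=24 v=9: → [20,25); WM=21; [15,20) fires=2
i=19 t=28 v=1: → [25,30); WM=25; [20,25) fires=2

[0,5)=3 [5,10)=4 [10,15)=4 [15,20)=2 [20,25)=2 [25,30)=1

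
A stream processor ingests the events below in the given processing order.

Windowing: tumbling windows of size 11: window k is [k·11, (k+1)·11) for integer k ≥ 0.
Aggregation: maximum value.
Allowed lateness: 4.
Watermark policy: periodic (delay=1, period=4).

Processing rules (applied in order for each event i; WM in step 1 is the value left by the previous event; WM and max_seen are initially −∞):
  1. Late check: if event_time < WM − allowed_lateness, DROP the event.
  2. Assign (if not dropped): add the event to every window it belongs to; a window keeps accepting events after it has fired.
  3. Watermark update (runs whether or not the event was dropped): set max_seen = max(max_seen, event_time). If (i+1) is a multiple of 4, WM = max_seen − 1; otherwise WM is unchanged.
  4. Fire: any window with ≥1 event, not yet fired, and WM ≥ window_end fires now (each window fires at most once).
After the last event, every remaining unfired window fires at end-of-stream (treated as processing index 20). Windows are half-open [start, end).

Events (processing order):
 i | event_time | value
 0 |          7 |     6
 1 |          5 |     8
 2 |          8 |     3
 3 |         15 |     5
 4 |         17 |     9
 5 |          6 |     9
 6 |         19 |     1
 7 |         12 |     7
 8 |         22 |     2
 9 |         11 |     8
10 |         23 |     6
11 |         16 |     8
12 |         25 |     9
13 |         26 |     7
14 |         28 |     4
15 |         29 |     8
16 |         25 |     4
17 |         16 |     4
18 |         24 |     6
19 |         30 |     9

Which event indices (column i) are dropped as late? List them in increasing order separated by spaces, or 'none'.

i=0 t=7 v=6: → [0,11); WM=−∞
i=1 t=5 v=8: → [0,11); WM=−∞
i=2 t=8 v=3: → [0,11); WM=−∞
i=3 t=15 v=5: → [11,22); WM=14; [0,11) fires=8
i=4 t=17 v=9: → [11,22); WM=14
i=5 t=6 v=9: DROP (t<14-4); WM=14
i=6 t=19 v=1: → [11,22); WM=14
i=7 t=12 v=7: → [11,22); WM=18
i=8 t=22 v=2: → [22,33); WM=18
i=9 t=11 v=8: DROP (t<18-4); WM=18
i=10 t=23 v=6: → [22,33); WM=18
i=11 t=16 v=8: → [11,22); WM=22; [11,22) fires=9
i=12 t=25 v=9: → [22,33); WM=22
i=13 t=26 v=7: → [22,33); WM=22
i=14 t=28 v=4: → [22,33); WM=22
i=15 t=29 v=8: → [22,33); WM=28
i=16 t=25 v=4: → [22,33); WM=28
i=17 t=16 v=4: DROP (t<28-4); WM=28
i=18 t=24 v=6: → [22,33); WM=28
i=19 t=30 v=9: → [22,33); WM=29

5 9 17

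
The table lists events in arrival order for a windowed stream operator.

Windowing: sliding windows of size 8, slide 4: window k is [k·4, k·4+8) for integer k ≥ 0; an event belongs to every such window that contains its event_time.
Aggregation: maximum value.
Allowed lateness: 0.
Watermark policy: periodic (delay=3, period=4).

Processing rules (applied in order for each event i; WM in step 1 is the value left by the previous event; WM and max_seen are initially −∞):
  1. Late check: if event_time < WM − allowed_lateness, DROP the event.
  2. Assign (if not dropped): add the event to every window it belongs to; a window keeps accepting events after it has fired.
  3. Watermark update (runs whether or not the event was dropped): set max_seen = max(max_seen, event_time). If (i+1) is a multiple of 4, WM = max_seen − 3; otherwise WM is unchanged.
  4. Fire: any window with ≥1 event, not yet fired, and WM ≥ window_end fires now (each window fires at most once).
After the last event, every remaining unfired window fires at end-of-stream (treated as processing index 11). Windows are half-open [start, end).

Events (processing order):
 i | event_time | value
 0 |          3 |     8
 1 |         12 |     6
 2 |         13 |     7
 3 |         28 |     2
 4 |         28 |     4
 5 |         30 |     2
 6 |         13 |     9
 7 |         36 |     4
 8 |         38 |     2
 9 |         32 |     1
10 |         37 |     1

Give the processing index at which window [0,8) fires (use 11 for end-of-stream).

i=0 t=3 v=8: → [0,8); WM=−∞
i=1 t=12 v=6: → [12,20),[8,16); WM=−∞
i=2 t=13 v=7: → [12,20),[8,16); WM=−∞
i=3 t=28 v=2: → [28,36),[24,32); WM=25; [0,8) fires=8 [8,16) fires=7 [12,20) fires=7
i=4 t=28 v=4: → [28,36),[24,32); WM=25
i=5 t=30 v=2: → [28,36),[24,32); WM=25
i=6 t=13 v=9: DROP (t<25-0); WM=25
i=7 t=36 v=4: → [36,44),[32,40); WM=33; [24,32) fires=4
i=8 t=38 v=2: → [36,44),[32,40); WM=33
i=9 t=32 v=1: DROP (t<33-0); WM=33
i=10 t=37 v=1: → [36,44),[32,40); WM=33

3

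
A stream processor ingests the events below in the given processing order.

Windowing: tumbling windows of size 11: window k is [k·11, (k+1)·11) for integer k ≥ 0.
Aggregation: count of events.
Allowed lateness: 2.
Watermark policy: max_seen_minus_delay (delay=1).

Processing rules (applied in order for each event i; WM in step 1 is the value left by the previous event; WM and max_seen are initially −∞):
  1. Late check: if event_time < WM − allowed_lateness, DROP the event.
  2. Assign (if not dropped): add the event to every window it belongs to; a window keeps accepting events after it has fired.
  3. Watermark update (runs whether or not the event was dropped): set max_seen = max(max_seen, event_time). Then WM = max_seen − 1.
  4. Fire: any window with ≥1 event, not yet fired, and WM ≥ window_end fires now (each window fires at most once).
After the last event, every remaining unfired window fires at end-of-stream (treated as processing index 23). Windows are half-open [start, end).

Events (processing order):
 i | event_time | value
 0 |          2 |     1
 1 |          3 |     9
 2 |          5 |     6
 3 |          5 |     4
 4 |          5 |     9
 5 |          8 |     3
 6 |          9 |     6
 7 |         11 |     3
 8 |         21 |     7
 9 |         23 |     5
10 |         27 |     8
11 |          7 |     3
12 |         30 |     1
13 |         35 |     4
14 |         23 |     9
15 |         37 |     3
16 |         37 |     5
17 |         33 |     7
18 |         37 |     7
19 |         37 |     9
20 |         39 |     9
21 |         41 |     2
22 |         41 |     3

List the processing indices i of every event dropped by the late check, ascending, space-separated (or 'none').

11 14 17

i=0 t=2 v=1: → [0,11); WM=1
i=1 t=3 v=9: → [0,11); WM=2
i=2 t=5 v=6: → [0,11); WM=4
i=3 t=5 v=4: → [0,11); WM=4
i=4 t=5 v=9: → [0,11); WM=4
i=5 t=8 v=3: → [0,11); WM=7
i=6 t=9 v=6: → [0,11); WM=8
i=7 t=11 v=3: → [11,22); WM=10
i=8 t=21 v=7: → [11,22); WM=20; [0,11) fires=7
i=9 t=23 v=5: → [22,33); WM=22; [11,22) fires=2
i=10 t=27 v=8: → [22,33); WM=26
i=11 t=7 v=3: DROP (t<26-2); WM=26
i=12 t=30 v=1: → [22,33); WM=29
i=13 t=35 v=4: → [33,44); WM=34; [22,33) fires=3
i=14 t=23 v=9: DROP (t<34-2); WM=34
i=15 t=37 v=3: → [33,44); WM=36
i=16 t=37 v=5: → [33,44); WM=36
i=17 t=33 v=7: DROP (t<36-2); WM=36
i=18 t=37 v=7: → [33,44); WM=36
i=19 t=37 v=9: → [33,44); WM=36
i=20 t=39 v=9: → [33,44); WM=38
i=21 t=41 v=2: → [33,44); WM=40
i=22 t=41 v=3: → [33,44); WM=40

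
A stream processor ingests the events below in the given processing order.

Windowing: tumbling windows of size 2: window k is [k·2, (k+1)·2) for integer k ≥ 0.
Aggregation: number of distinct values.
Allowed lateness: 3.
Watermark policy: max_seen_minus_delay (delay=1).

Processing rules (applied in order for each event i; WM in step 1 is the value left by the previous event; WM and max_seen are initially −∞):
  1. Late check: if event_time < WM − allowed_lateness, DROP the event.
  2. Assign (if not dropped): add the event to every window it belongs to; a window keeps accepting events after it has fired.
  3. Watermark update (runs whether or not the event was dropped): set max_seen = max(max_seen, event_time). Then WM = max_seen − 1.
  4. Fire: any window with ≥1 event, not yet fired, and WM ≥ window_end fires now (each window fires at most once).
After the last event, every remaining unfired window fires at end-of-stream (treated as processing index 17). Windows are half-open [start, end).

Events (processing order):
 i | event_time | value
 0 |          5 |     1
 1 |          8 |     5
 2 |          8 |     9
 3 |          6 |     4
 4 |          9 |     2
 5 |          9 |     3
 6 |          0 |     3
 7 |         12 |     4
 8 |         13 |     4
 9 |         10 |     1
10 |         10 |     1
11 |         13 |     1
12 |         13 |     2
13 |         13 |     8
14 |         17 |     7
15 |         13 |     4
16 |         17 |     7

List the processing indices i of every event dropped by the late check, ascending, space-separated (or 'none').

6

i=0 t=5 v=1: → [4,6); WM=4
i=1 t=8 v=5: → [8,10); WM=7; [4,6) fires=1
i=2 t=8 v=9: → [8,10); WM=7
i=3 t=6 v=4: → [6,8); WM=7
i=4 t=9 v=2: → [8,10); WM=8; [6,8) fires=1
i=5 t=9 v=3: → [8,10); WM=8
i=6 t=0 v=3: DROP (t<8-3); WM=8
i=7 t=12 v=4: → [12,14); WM=11; [8,10) fires=4
i=8 t=13 v=4: → [12,14); WM=12
i=9 t=10 v=1: → [10,12); WM=12; [10,12) fires=1
i=10 t=10 v=1: → [10,12); WM=12
i=11 t=13 v=1: → [12,14); WM=12
i=12 t=13 v=2: → [12,14); WM=12
i=13 t=13 v=8: → [12,14); WM=12
i=14 t=17 v=7: → [16,18); WM=16; [12,14) fires=4
i=15 t=13 v=4: → [12,14); WM=16
i=16 t=17 v=7: → [16,18); WM=16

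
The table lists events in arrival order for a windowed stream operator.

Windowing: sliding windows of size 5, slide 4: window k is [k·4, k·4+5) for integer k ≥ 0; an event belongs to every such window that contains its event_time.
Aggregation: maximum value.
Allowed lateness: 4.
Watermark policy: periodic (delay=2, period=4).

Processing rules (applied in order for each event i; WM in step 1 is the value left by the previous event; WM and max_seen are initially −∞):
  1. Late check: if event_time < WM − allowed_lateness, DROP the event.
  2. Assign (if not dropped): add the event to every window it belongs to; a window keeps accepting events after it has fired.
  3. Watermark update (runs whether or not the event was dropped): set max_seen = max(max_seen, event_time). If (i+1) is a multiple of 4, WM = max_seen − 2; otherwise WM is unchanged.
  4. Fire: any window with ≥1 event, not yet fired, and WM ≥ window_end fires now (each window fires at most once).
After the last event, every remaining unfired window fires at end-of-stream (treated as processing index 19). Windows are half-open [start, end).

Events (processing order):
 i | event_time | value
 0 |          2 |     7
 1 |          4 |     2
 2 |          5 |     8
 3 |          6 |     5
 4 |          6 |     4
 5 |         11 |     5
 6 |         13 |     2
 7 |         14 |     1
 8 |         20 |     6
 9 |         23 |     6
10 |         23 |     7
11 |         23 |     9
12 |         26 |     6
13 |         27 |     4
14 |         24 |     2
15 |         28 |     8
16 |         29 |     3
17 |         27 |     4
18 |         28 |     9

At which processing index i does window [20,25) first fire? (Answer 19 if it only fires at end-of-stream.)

15

i=0 t=2 v=7: → [0,5); WM=−∞
i=1 t=4 v=2: → [4,9),[0,5); WM=−∞
i=2 t=5 v=8: → [4,9); WM=−∞
i=3 t=6 v=5: → [4,9); WM=4
i=4 t=6 v=4: → [4,9); WM=4
i=5 t=11 v=5: → [8,13); WM=4
i=6 t=13 v=2: → [12,17); WM=4
i=7 t=14 v=1: → [12,17); WM=12; [0,5) fires=7 [4,9) fires=8
i=8 t=20 v=6: → [20,25),[16,21); WM=12
i=9 t=23 v=6: → [20,25); WM=12
i=10 t=23 v=7: → [20,25); WM=12
i=11 t=23 v=9: → [20,25); WM=21; [8,13) fires=5 [12,17) fires=2 [16,21) fires=6
i=12 t=26 v=6: → [24,29); WM=21
i=13 t=27 v=4: → [24,29); WM=21
i=14 t=24 v=2: → [24,29),[20,25); WM=21
i=15 t=28 v=8: → [28,33),[24,29); WM=26; [20,25) fires=9
i=16 t=29 v=3: → [28,33); WM=26
i=17 t=27 v=4: → [24,29); WM=26
i=18 t=28 v=9: → [28,33),[24,29); WM=26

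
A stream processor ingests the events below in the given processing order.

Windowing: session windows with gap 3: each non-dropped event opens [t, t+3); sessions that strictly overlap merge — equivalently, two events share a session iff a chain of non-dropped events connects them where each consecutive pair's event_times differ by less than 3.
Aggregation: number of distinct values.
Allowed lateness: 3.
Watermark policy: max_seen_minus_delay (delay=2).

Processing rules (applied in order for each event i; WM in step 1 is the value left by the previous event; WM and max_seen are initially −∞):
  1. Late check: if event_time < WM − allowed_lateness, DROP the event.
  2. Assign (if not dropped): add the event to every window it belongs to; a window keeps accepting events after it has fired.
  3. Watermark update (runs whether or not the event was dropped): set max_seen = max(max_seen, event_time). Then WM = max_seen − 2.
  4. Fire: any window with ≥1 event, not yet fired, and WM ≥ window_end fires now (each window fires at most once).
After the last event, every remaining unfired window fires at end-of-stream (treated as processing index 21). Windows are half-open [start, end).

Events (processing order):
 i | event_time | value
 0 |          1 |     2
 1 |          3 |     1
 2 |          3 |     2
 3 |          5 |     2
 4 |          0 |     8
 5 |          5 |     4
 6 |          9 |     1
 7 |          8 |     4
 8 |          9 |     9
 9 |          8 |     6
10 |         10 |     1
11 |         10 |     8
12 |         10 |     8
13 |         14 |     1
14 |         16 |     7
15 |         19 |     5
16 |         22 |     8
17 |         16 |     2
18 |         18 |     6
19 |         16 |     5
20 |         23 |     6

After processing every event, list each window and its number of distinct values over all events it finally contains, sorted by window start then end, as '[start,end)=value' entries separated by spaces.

[0,8)=4 [8,13)=5 [14,22)=4 [22,26)=2

i=0 t=1 v=2: → [1,4); WM=-1
i=1 t=3 v=1: → [1,6); WM=1
i=2 t=3 v=2: → [1,6); WM=1
i=3 t=5 v=2: → [1,8); WM=3
i=4 t=0 v=8: → [0,8); WM=3
i=5 t=5 v=4: → [0,8); WM=3
i=6 t=9 v=1: → [9,12); WM=7
i=7 t=8 v=4: → [8,12); WM=7
i=8 t=9 v=9: → [8,12); WM=7
i=9 t=8 v=6: → [8,12); WM=7
i=10 t=10 v=1: → [8,13); WM=8
i=11 t=10 v=8: → [8,13); WM=8
i=12 t=10 v=8: → [8,13); WM=8
i=13 t=14 v=1: → [14,17); WM=12
i=14 t=16 v=7: → [14,19); WM=14
i=15 t=19 v=5: → [19,22); WM=17
i=16 t=22 v=8: → [22,25); WM=20
i=17 t=16 v=2: DROP (t<20-3); WM=20
i=18 t=18 v=6: → [14,22); WM=20
i=19 t=16 v=5: DROP (t<20-3); WM=20
i=20 t=23 v=6: → [22,26); WM=21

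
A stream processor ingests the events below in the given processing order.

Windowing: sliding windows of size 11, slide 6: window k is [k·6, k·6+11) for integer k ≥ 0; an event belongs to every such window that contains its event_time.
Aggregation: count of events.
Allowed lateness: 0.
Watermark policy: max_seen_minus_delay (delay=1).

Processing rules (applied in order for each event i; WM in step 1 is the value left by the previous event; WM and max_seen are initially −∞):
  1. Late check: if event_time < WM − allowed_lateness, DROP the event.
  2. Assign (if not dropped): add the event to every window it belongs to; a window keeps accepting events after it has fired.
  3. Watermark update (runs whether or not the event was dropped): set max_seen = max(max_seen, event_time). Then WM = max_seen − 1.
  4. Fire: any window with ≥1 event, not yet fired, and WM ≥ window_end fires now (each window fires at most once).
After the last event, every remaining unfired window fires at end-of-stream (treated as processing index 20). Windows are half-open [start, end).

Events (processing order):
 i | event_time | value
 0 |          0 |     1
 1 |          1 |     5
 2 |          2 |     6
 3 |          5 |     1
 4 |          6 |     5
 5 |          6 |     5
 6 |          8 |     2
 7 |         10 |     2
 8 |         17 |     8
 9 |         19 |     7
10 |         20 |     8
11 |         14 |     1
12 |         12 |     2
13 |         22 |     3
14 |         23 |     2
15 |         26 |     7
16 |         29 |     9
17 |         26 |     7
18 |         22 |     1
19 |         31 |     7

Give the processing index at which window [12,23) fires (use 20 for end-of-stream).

15

i=0 t=0 v=1: → [0,11); WM=-1
i=1 t=1 v=5: → [0,11); WM=0
i=2 t=2 v=6: → [0,11); WM=1
i=3 t=5 v=1: → [0,11); WM=4
i=4 t=6 v=5: → [6,17),[0,11); WM=5
i=5 t=6 v=5: → [6,17),[0,11); WM=5
i=6 t=8 v=2: → [6,17),[0,11); WM=7
i=7 t=10 v=2: → [6,17),[0,11); WM=9
i=8 t=17 v=8: → [12,23); WM=16; [0,11) fires=8
i=9 t=19 v=7: → [18,29),[12,23); WM=18; [6,17) fires=4
i=10 t=20 v=8: → [18,29),[12,23); WM=19
i=11 t=14 v=1: DROP (t<19-0); WM=19
i=12 t=12 v=2: DROP (t<19-0); WM=19
i=13 t=22 v=3: → [18,29),[12,23); WM=21
i=14 t=23 v=2: → [18,29); WM=22
i=15 t=26 v=7: → [24,35),[18,29); WM=25; [12,23) fires=4
i=16 t=29 v=9: → [24,35); WM=28
i=17 t=26 v=7: DROP (t<28-0); WM=28
i=18 t=22 v=1: DROP (t<28-0); WM=28
i=19 t=31 v=7: → [30,41),[24,35); WM=30; [18,29) fires=5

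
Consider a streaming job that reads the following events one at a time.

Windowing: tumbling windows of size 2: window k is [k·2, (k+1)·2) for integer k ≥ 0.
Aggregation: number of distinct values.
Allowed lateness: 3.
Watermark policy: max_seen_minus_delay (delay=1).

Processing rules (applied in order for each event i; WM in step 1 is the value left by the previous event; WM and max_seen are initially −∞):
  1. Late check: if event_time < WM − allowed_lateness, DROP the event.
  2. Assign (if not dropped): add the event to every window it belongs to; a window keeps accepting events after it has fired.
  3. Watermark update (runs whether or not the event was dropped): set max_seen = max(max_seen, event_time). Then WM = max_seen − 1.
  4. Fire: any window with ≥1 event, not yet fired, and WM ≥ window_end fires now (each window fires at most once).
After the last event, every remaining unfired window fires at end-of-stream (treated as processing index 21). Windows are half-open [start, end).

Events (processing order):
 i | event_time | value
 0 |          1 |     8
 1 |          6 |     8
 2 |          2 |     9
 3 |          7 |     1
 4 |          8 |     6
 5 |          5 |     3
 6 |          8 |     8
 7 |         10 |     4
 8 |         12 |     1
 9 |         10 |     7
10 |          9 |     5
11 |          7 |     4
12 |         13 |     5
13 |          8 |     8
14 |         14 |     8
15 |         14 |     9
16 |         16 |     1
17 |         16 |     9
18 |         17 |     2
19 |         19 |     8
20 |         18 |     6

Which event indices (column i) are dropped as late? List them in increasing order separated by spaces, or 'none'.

11 13

i=0 t=1 v=8: → [0,2); WM=0
i=1 t=6 v=8: → [6,8); WM=5; [0,2) fires=1
i=2 t=2 v=9: → [2,4); WM=5; [2,4) fires=1
i=3 t=7 v=1: → [6,8); WM=6
i=4 t=8 v=6: → [8,10); WM=7
i=5 t=5 v=3: → [4,6); WM=7; [4,6) fires=1
i=6 t=8 v=8: → [8,10); WM=7
i=7 t=10 v=4: → [10,12); WM=9; [6,8) fires=2
i=8 t=12 v=1: → [12,14); WM=11; [8,10) fires=2
i=9 t=10 v=7: → [10,12); WM=11
i=10 t=9 v=5: → [8,10); WM=11
i=11 t=7 v=4: DROP (t<11-3); WM=11
i=12 t=13 v=5: → [12,14); WM=12; [10,12) fires=2
i=13 t=8 v=8: DROP (t<12-3); WM=12
i=14 t=14 v=8: → [14,16); WM=13
i=15 t=14 v=9: → [14,16); WM=13
i=16 t=16 v=1: → [16,18); WM=15; [12,14) fires=2
i=17 t=16 v=9: → [16,18); WM=15
i=18 t=17 v=2: → [16,18); WM=16; [14,16) fires=2
i=19 t=19 v=8: → [18,20); WM=18; [16,18) fires=3
i=20 t=18 v=6: → [18,20); WM=18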